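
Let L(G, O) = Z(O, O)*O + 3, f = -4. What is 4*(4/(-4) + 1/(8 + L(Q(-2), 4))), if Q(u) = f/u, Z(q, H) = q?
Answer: -104/27 ≈ -3.8519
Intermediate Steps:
Q(u) = -4/u
L(G, O) = 3 + O² (L(G, O) = O*O + 3 = O² + 3 = 3 + O²)
4*(4/(-4) + 1/(8 + L(Q(-2), 4))) = 4*(4/(-4) + 1/(8 + (3 + 4²))) = 4*(4*(-¼) + 1/(8 + (3 + 16))) = 4*(-1 + 1/(8 + 19)) = 4*(-1 + 1/27) = 4*(-26/27) = -104/27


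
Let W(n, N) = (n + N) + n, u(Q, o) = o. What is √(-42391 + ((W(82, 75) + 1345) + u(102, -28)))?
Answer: I*√40835 ≈ 202.08*I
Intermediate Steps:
W(n, N) = N + 2*n (W(n, N) = (N + n) + n = N + 2*n)
√(-42391 + ((W(82, 75) + 1345) + u(102, -28))) = √(-42391 + (((75 + 2*82) + 1345) - 28)) = √(-42391 + (((75 + 164) + 1345) - 28)) = √(-42391 + ((239 + 1345) - 28)) = √(-42391 + (1584 - 28)) = √(-42391 + 1556) = √(-40835) = I*√40835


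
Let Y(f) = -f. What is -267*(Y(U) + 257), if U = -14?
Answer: -72357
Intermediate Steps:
-267*(Y(U) + 257) = -267*(-1*(-14) + 257) = -267*(14 + 257) = -267*271 = -72357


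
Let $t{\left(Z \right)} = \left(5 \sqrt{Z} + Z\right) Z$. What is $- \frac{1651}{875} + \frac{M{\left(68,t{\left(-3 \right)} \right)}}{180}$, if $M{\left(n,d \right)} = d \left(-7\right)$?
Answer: $- \frac{7829}{3500} + \frac{7 i \sqrt{3}}{12} \approx -2.2369 + 1.0104 i$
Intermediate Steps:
$t{\left(Z \right)} = Z \left(Z + 5 \sqrt{Z}\right)$ ($t{\left(Z \right)} = \left(Z + 5 \sqrt{Z}\right) Z = Z \left(Z + 5 \sqrt{Z}\right)$)
$M{\left(n,d \right)} = - 7 d$
$- \frac{1651}{875} + \frac{M{\left(68,t{\left(-3 \right)} \right)}}{180} = - \frac{1651}{875} + \frac{\left(-7\right) \left(\left(-3\right)^{2} + 5 \left(-3\right)^{\frac{3}{2}}\right)}{180} = \left(-1651\right) \frac{1}{875} + - 7 \left(9 + 5 \left(- 3 i \sqrt{3}\right)\right) \frac{1}{180} = - \frac{1651}{875} + - 7 \left(9 - 15 i \sqrt{3}\right) \frac{1}{180} = - \frac{1651}{875} + \left(-63 + 105 i \sqrt{3}\right) \frac{1}{180} = - \frac{1651}{875} - \left(\frac{7}{20} - \frac{7 i \sqrt{3}}{12}\right) = - \frac{7829}{3500} + \frac{7 i \sqrt{3}}{12}$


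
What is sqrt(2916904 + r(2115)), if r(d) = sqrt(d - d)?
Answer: 2*sqrt(729226) ≈ 1707.9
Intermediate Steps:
r(d) = 0 (r(d) = sqrt(0) = 0)
sqrt(2916904 + r(2115)) = sqrt(2916904 + 0) = sqrt(2916904) = 2*sqrt(729226)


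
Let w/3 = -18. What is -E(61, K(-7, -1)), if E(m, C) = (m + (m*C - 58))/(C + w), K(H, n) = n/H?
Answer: 82/377 ≈ 0.21751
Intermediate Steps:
w = -54 (w = 3*(-18) = -54)
E(m, C) = (-58 + m + C*m)/(-54 + C) (E(m, C) = (m + (m*C - 58))/(C - 54) = (m + (C*m - 58))/(-54 + C) = (m + (-58 + C*m))/(-54 + C) = (-58 + m + C*m)/(-54 + C))
-E(61, K(-7, -1)) = -(-58 + 61 - 1/(-7)*61)/(-54 - 1/(-7)) = -(-58 + 61 - 1*(-⅐)*61)/(-54 - 1*(-⅐)) = -(-58 + 61 + (⅐)*61)/(-54 + ⅐) = -(-58 + 61 + 61/7)/(-377/7) = -(-7)*82/(377*7) = -1*(-82/377) = 82/377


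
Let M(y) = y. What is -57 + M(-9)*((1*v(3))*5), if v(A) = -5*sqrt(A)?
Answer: -57 + 225*sqrt(3) ≈ 332.71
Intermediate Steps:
-57 + M(-9)*((1*v(3))*5) = -57 - 9*1*(-5*sqrt(3))*5 = -57 - 9*(-5*sqrt(3))*5 = -57 - (-225)*sqrt(3) = -57 + 225*sqrt(3)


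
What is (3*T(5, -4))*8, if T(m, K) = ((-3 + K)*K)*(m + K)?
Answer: 672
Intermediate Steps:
T(m, K) = K*(-3 + K)*(K + m) (T(m, K) = (K*(-3 + K))*(K + m) = K*(-3 + K)*(K + m))
(3*T(5, -4))*8 = (3*(-4*((-4)**2 - 3*(-4) - 3*5 - 4*5)))*8 = (3*(-4*(16 + 12 - 15 - 20)))*8 = (3*(-4*(-7)))*8 = (3*28)*8 = 84*8 = 672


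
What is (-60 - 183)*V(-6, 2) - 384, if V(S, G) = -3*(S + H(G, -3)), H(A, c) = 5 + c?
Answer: -3300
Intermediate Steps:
V(S, G) = -6 - 3*S (V(S, G) = -3*(S + (5 - 3)) = -3*(S + 2) = -3*(2 + S) = -6 - 3*S)
(-60 - 183)*V(-6, 2) - 384 = (-60 - 183)*(-6 - 3*(-6)) - 384 = -243*(-6 + 18) - 384 = -243*12 - 384 = -2916 - 384 = -3300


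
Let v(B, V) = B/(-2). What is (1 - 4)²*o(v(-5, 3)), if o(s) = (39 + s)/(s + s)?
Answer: 747/10 ≈ 74.700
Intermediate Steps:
v(B, V) = -B/2 (v(B, V) = B*(-½) = -B/2)
o(s) = (39 + s)/(2*s) (o(s) = (39 + s)/((2*s)) = (39 + s)*(1/(2*s)) = (39 + s)/(2*s))
(1 - 4)²*o(v(-5, 3)) = (1 - 4)²*((39 - ½*(-5))/(2*((-½*(-5))))) = (-3)²*((39 + 5/2)/(2*(5/2))) = 9*((½)*(⅖)*(83/2)) = 9*(83/10) = 747/10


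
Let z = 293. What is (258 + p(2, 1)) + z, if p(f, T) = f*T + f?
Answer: 555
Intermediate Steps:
p(f, T) = f + T*f (p(f, T) = T*f + f = f + T*f)
(258 + p(2, 1)) + z = (258 + 2*(1 + 1)) + 293 = (258 + 2*2) + 293 = (258 + 4) + 293 = 262 + 293 = 555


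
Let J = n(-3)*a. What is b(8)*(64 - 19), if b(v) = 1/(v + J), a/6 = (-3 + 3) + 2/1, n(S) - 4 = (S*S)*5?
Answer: 45/596 ≈ 0.075503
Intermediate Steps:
n(S) = 4 + 5*S² (n(S) = 4 + (S*S)*5 = 4 + S²*5 = 4 + 5*S²)
a = 12 (a = 6*((-3 + 3) + 2/1) = 6*(0 + 2*1) = 6*(0 + 2) = 6*2 = 12)
J = 588 (J = (4 + 5*(-3)²)*12 = (4 + 5*9)*12 = (4 + 45)*12 = 49*12 = 588)
b(v) = 1/(588 + v) (b(v) = 1/(v + 588) = 1/(588 + v))
b(8)*(64 - 19) = (64 - 19)/(588 + 8) = 45/596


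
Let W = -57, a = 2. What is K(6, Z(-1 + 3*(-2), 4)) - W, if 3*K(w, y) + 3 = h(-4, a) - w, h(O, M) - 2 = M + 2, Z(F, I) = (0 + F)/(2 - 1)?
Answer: 56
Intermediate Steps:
Z(F, I) = F (Z(F, I) = F/1 = F*1 = F)
h(O, M) = 4 + M (h(O, M) = 2 + (M + 2) = 2 + (2 + M) = 4 + M)
K(w, y) = 1 - w/3 (K(w, y) = -1 + ((4 + 2) - w)/3 = -1 + (6 - w)/3 = -1 + (2 - w/3) = 1 - w/3)
K(6, Z(-1 + 3*(-2), 4)) - W = (1 - ⅓*6) - 1*(-57) = (1 - 2) + 57 = -1 + 57 = 56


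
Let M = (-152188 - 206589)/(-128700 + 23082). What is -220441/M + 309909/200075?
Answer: -4658142509694057/71782308275 ≈ -64893.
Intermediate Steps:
M = 358777/105618 (M = -358777/(-105618) = -358777*(-1/105618) = 358777/105618 ≈ 3.3969)
-220441/M + 309909/200075 = -220441/358777/105618 + 309909/200075 = -220441*105618/358777 + 309909*(1/200075) = -23282537538/358777 + 309909/200075 = -4658142509694057/71782308275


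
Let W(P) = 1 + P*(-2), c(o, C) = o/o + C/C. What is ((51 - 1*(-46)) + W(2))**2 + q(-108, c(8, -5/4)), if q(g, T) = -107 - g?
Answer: 8837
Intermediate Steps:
c(o, C) = 2 (c(o, C) = 1 + 1 = 2)
W(P) = 1 - 2*P
((51 - 1*(-46)) + W(2))**2 + q(-108, c(8, -5/4)) = ((51 - 1*(-46)) + (1 - 2*2))**2 + (-107 - 1*(-108)) = ((51 + 46) + (1 - 4))**2 + (-107 + 108) = (97 - 3)**2 + 1 = 94**2 + 1 = 8836 + 1 = 8837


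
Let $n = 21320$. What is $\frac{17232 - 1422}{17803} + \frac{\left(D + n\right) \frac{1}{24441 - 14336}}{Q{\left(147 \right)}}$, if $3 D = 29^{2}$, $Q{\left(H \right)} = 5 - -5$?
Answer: $\frac{138289621}{125511150} \approx 1.1018$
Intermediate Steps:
$Q{\left(H \right)} = 10$ ($Q{\left(H \right)} = 5 + 5 = 10$)
$D = \frac{841}{3}$ ($D = \frac{29^{2}}{3} = \frac{1}{3} \cdot 841 = \frac{841}{3} \approx 280.33$)
$\frac{17232 - 1422}{17803} + \frac{\left(D + n\right) \frac{1}{24441 - 14336}}{Q{\left(147 \right)}} = \frac{17232 - 1422}{17803} + \frac{\left(\frac{841}{3} + 21320\right) \frac{1}{24441 - 14336}}{10} = \left(17232 - 1422\right) \frac{1}{17803} + \frac{64801}{3 \cdot 10105} \cdot \frac{1}{10} = 15810 \cdot \frac{1}{17803} + \frac{64801}{3} \cdot \frac{1}{10105} \cdot \frac{1}{10} = \frac{15810}{17803} + \frac{1507}{705} \cdot \frac{1}{10} = \frac{15810}{17803} + \frac{1507}{7050} = \frac{138289621}{125511150}$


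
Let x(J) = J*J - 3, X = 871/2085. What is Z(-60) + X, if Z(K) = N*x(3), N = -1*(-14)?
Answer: 176011/2085 ≈ 84.418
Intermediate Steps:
X = 871/2085 (X = 871*(1/2085) = 871/2085 ≈ 0.41775)
N = 14
x(J) = -3 + J² (x(J) = J² - 3 = -3 + J²)
Z(K) = 84 (Z(K) = 14*(-3 + 3²) = 14*(-3 + 9) = 14*6 = 84)
Z(-60) + X = 84 + 871/2085 = 176011/2085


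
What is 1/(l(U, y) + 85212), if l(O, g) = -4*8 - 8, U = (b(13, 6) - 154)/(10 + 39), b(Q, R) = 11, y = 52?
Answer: 1/85172 ≈ 1.1741e-5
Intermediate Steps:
U = -143/49 (U = (11 - 154)/(10 + 39) = -143/49 ≈ -2.9184)
l(O, g) = -40 (l(O, g) = -32 - 8 = -40)
1/(l(U, y) + 85212) = 1/(-40 + 85212) = 1/85172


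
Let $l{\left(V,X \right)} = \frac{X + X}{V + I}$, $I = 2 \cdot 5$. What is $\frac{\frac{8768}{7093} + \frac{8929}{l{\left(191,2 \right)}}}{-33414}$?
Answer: $- \frac{12730047869}{948022008} \approx -13.428$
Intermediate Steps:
$I = 10$
$l{\left(V,X \right)} = \frac{2 X}{10 + V}$ ($l{\left(V,X \right)} = \frac{X + X}{V + 10} = \frac{2 X}{10 + V}$)
$\frac{\frac{8768}{7093} + \frac{8929}{l{\left(191,2 \right)}}}{-33414} = \frac{\frac{8768}{7093} + \frac{8929}{2 \cdot 2 \frac{1}{10 + 191}}}{-33414} = \left(8768 \cdot \frac{1}{7093} + \frac{8929}{2 \cdot 2 \cdot \frac{1}{201}}\right) \left(- \frac{1}{33414}\right) = \left(\frac{8768}{7093} + \frac{8929}{2 \cdot 2 \cdot \frac{1}{201}}\right) \left(- \frac{1}{33414}\right) = \left(\frac{8768}{7093} + \frac{8929}{\frac{4}{201}}\right) \left(- \frac{1}{33414}\right) = \left(\frac{8768}{7093} + 8929 \cdot \frac{201}{4}\right) \left(- \frac{1}{33414}\right) = \left(\frac{8768}{7093} + \frac{1794729}{4}\right) \left(- \frac{1}{33414}\right) = \frac{12730047869}{28372} \left(- \frac{1}{33414}\right) = - \frac{12730047869}{948022008}$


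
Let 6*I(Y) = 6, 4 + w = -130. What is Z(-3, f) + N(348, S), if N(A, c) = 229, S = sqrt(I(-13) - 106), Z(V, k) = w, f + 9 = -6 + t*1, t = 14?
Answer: 95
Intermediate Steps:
w = -134 (w = -4 - 130 = -134)
I(Y) = 1 (I(Y) = (1/6)*6 = 1)
f = -1 (f = -9 + (-6 + 14*1) = -9 + (-6 + 14) = -9 + 8 = -1)
Z(V, k) = -134
S = I*sqrt(105) (S = sqrt(1 - 106) = sqrt(-105) = I*sqrt(105) ≈ 10.247*I)
Z(-3, f) + N(348, S) = -134 + 229 = 95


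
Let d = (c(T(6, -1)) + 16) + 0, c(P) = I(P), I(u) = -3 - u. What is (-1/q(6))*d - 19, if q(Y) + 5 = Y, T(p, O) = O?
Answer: -33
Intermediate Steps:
q(Y) = -5 + Y
c(P) = -3 - P
d = 14 (d = ((-3 - 1*(-1)) + 16) + 0 = ((-3 + 1) + 16) + 0 = (-2 + 16) + 0 = 14 + 0 = 14)
(-1/q(6))*d - 19 = -1/(-5 + 6)*14 - 19 = -1/1*14 - 19 = -1*1*14 - 19 = -1*14 - 19 = -14 - 19 = -33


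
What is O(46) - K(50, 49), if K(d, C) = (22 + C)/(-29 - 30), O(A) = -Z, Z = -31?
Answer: 1900/59 ≈ 32.203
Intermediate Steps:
O(A) = 31 (O(A) = -1*(-31) = 31)
K(d, C) = -22/59 - C/59 (K(d, C) = (22 + C)/(-59) = (22 + C)*(-1/59) = -22/59 - C/59)
O(46) - K(50, 49) = 31 - (-22/59 - 1/59*49) = 31 - (-22/59 - 49/59) = 31 - 1*(-71/59) = 31 + 71/59 = 1900/59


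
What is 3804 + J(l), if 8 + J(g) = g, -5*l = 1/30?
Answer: 569399/150 ≈ 3796.0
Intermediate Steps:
l = -1/150 (l = -⅕/30 = -⅕*1/30 = -1/150 ≈ -0.0066667)
J(g) = -8 + g
3804 + J(l) = 3804 + (-8 - 1/150) = 3804 - 1201/150 = 569399/150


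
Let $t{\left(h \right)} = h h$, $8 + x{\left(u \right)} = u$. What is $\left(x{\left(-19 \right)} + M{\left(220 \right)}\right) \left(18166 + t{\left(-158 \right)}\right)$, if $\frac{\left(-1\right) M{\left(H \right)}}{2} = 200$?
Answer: $-18416510$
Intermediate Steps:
$M{\left(H \right)} = -400$ ($M{\left(H \right)} = \left(-2\right) 200 = -400$)
$x{\left(u \right)} = -8 + u$
$t{\left(h \right)} = h^{2}$
$\left(x{\left(-19 \right)} + M{\left(220 \right)}\right) \left(18166 + t{\left(-158 \right)}\right) = \left(\left(-8 - 19\right) - 400\right) \left(18166 + \left(-158\right)^{2}\right) = \left(-27 - 400\right) \left(18166 + 24964\right) = \left(-427\right) 43130 = -18416510$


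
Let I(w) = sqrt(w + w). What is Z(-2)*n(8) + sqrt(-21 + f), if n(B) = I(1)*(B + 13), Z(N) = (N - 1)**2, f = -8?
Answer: 189*sqrt(2) + I*sqrt(29) ≈ 267.29 + 5.3852*I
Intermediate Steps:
I(w) = sqrt(2)*sqrt(w) (I(w) = sqrt(2*w) = sqrt(2)*sqrt(w))
Z(N) = (-1 + N)**2
n(B) = sqrt(2)*(13 + B) (n(B) = (sqrt(2)*sqrt(1))*(B + 13) = (sqrt(2)*1)*(13 + B) = sqrt(2)*(13 + B))
Z(-2)*n(8) + sqrt(-21 + f) = (-1 - 2)**2*(sqrt(2)*(13 + 8)) + sqrt(-21 - 8) = (-3)**2*(sqrt(2)*21) + sqrt(-29) = 9*(21*sqrt(2)) + I*sqrt(29) = 189*sqrt(2) + I*sqrt(29)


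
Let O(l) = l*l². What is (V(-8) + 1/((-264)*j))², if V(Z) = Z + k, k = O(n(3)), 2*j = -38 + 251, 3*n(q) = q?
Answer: 38735356969/790509456 ≈ 49.000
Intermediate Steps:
n(q) = q/3
j = 213/2 (j = (-38 + 251)/2 = (½)*213 = 213/2 ≈ 106.50)
O(l) = l³
k = 1 (k = ((⅓)*3)³ = 1³ = 1)
V(Z) = 1 + Z (V(Z) = Z + 1 = 1 + Z)
(V(-8) + 1/((-264)*j))² = ((1 - 8) + 1/((-264)*(213/2)))² = (-7 - 1/264*2/213)² = (-7 - 1/28116)² = (-196813/28116)² = 38735356969/790509456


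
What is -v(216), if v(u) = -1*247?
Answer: 247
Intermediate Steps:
v(u) = -247
-v(216) = -1*(-247) = 247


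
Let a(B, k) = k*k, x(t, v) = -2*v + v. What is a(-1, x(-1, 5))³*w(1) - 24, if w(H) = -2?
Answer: -31274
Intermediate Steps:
x(t, v) = -v
a(B, k) = k²
a(-1, x(-1, 5))³*w(1) - 24 = ((-1*5)²)³*(-2) - 24 = ((-5)²)³*(-2) - 24 = 25³*(-2) - 24 = 15625*(-2) - 24 = -31250 - 24 = -31274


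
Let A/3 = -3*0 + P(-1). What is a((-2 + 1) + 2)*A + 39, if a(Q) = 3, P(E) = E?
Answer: 30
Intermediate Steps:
A = -3 (A = 3*(-3*0 - 1) = 3*(0 - 1) = 3*(-1) = -3)
a((-2 + 1) + 2)*A + 39 = 3*(-3) + 39 = -9 + 39 = 30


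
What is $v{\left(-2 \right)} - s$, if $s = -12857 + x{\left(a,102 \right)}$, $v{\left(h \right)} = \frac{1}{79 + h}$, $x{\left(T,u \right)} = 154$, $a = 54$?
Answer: $\frac{978132}{77} \approx 12703.0$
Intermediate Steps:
$s = -12703$ ($s = -12857 + 154 = -12703$)
$v{\left(-2 \right)} - s = \frac{1}{79 - 2} - -12703 = \frac{1}{77} + 12703 = \frac{978132}{77}$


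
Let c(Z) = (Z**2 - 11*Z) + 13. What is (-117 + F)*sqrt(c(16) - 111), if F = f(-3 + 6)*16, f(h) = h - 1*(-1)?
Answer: -159*I*sqrt(2) ≈ -224.86*I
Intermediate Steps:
c(Z) = 13 + Z**2 - 11*Z
f(h) = 1 + h (f(h) = h + 1 = 1 + h)
F = 64 (F = (1 + (-3 + 6))*16 = (1 + 3)*16 = 4*16 = 64)
(-117 + F)*sqrt(c(16) - 111) = (-117 + 64)*sqrt((13 + 16**2 - 11*16) - 111) = -53*sqrt((13 + 256 - 176) - 111) = -53*sqrt(93 - 111) = -159*I*sqrt(2)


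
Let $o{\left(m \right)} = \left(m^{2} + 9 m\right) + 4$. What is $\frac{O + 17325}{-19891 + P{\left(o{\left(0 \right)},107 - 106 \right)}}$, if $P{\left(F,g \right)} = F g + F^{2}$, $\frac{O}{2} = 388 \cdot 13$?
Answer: $- \frac{27413}{19871} \approx -1.3795$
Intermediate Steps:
$o{\left(m \right)} = 4 + m^{2} + 9 m$
$O = 10088$ ($O = 2 \cdot 388 \cdot 13 = 2 \cdot 5044 = 10088$)
$P{\left(F,g \right)} = F^{2} + F g$
$\frac{O + 17325}{-19891 + P{\left(o{\left(0 \right)},107 - 106 \right)}} = \frac{10088 + 17325}{-19891 + \left(4 + 0^{2} + 9 \cdot 0\right) \left(\left(4 + 0^{2} + 9 \cdot 0\right) + \left(107 - 106\right)\right)} = \frac{27413}{-19891 + \left(4 + 0 + 0\right) \left(\left(4 + 0 + 0\right) + \left(107 - 106\right)\right)} = \frac{27413}{-19891 + 4 \left(4 + 1\right)} = \frac{27413}{-19891 + 4 \cdot 5} = \frac{27413}{-19891 + 20} = \frac{27413}{-19871} = 27413 \left(- \frac{1}{19871}\right) = - \frac{27413}{19871}$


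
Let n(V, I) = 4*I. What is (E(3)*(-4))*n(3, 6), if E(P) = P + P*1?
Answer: -576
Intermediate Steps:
E(P) = 2*P (E(P) = P + P = 2*P)
(E(3)*(-4))*n(3, 6) = ((2*3)*(-4))*(4*6) = (6*(-4))*24 = -24*24 = -576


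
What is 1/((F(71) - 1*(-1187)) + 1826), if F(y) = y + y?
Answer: 1/3155 ≈ 0.00031696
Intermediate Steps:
F(y) = 2*y
1/((F(71) - 1*(-1187)) + 1826) = 1/((2*71 - 1*(-1187)) + 1826) = 1/((142 + 1187) + 1826) = 1/(1329 + 1826) = 1/3155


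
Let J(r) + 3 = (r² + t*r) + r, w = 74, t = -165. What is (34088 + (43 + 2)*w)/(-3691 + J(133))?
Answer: -37418/7817 ≈ -4.7867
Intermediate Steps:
J(r) = -3 + r² - 164*r (J(r) = -3 + ((r² - 165*r) + r) = -3 + (r² - 164*r) = -3 + r² - 164*r)
(34088 + (43 + 2)*w)/(-3691 + J(133)) = (34088 + (43 + 2)*74)/(-3691 + (-3 + 133² - 164*133)) = (34088 + 45*74)/(-3691 + (-3 + 17689 - 21812)) = (34088 + 3330)/(-3691 - 4126) = 37418/(-7817) = 37418*(-1/7817) = -37418/7817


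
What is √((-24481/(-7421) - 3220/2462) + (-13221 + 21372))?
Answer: √680390015794689702/9135251 ≈ 90.294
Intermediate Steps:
√((-24481/(-7421) - 3220/2462) + (-13221 + 21372)) = √((-24481*(-1/7421) - 3220*1/2462) + 8151) = √((24481/7421 - 1610/1231) + 8151) = √(18188301/9135251 + 8151) = √(74479619202/9135251) = √680390015794689702/9135251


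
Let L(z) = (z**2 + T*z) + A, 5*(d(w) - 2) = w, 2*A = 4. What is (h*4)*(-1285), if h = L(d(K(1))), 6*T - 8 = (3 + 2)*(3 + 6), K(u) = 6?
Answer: -3123064/15 ≈ -2.0820e+5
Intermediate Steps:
A = 2 (A = (1/2)*4 = 2)
T = 53/6 (T = 4/3 + ((3 + 2)*(3 + 6))/6 = 4/3 + (5*9)/6 = 4/3 + (1/6)*45 = 4/3 + 15/2 = 53/6 ≈ 8.8333)
d(w) = 2 + w/5
L(z) = 2 + z**2 + 53*z/6 (L(z) = (z**2 + 53*z/6) + 2 = 2 + z**2 + 53*z/6)
h = 3038/75 (h = 2 + (2 + (1/5)*6)**2 + 53*(2 + (1/5)*6)/6 = 2 + (2 + 6/5)**2 + 53*(2 + 6/5)/6 = 2 + (16/5)**2 + (53/6)*(16/5) = 2 + 256/25 + 424/15 = 3038/75 ≈ 40.507)
(h*4)*(-1285) = ((3038/75)*4)*(-1285) = (12152/75)*(-1285) = -3123064/15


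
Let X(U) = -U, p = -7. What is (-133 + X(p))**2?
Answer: 15876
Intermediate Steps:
(-133 + X(p))**2 = (-133 - 1*(-7))**2 = (-133 + 7)**2 = (-126)**2 = 15876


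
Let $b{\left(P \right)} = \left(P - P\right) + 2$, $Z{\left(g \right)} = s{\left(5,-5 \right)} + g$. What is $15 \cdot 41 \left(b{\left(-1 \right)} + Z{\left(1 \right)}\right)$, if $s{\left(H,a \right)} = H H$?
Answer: $17220$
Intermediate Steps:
$s{\left(H,a \right)} = H^{2}$
$Z{\left(g \right)} = 25 + g$ ($Z{\left(g \right)} = 5^{2} + g = 25 + g$)
$b{\left(P \right)} = 2$ ($b{\left(P \right)} = 0 + 2 = 2$)
$15 \cdot 41 \left(b{\left(-1 \right)} + Z{\left(1 \right)}\right) = 15 \cdot 41 \left(2 + \left(25 + 1\right)\right) = 615 \left(2 + 26\right) = 615 \cdot 28 = 17220$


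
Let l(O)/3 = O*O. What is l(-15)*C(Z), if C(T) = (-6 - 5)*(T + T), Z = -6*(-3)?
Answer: -267300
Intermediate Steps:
Z = 18
l(O) = 3*O² (l(O) = 3*(O*O) = 3*O²)
C(T) = -22*T
l(-15)*C(Z) = (3*(-15)²)*(-22*18) = (3*225)*(-396) = 675*(-396) = -267300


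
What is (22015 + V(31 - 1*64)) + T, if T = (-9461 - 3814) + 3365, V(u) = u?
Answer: 12072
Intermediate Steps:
T = -9910 (T = -13275 + 3365 = -9910)
(22015 + V(31 - 1*64)) + T = (22015 + (31 - 1*64)) - 9910 = (22015 + (31 - 64)) - 9910 = (22015 - 33) - 9910 = 21982 - 9910 = 12072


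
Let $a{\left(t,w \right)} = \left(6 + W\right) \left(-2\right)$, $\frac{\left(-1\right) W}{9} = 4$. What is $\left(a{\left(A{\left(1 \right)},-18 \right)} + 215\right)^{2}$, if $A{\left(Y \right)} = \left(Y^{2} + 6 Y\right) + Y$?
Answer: $75625$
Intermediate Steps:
$W = -36$ ($W = \left(-9\right) 4 = -36$)
$A{\left(Y \right)} = Y^{2} + 7 Y$
$a{\left(t,w \right)} = 60$ ($a{\left(t,w \right)} = \left(6 - 36\right) \left(-2\right) = \left(-30\right) \left(-2\right) = 60$)
$\left(a{\left(A{\left(1 \right)},-18 \right)} + 215\right)^{2} = \left(60 + 215\right)^{2} = 275^{2} = 75625$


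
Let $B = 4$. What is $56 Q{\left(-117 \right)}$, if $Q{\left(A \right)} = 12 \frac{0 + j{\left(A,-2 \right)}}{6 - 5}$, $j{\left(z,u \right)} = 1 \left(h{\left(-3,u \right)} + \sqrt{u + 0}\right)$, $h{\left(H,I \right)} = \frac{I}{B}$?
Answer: $-336 + 672 i \sqrt{2} \approx -336.0 + 950.35 i$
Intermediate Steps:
$h{\left(H,I \right)} = \frac{I}{4}$
$j{\left(z,u \right)} = \sqrt{u} + \frac{u}{4}$ ($j{\left(z,u \right)} = 1 \left(\frac{u}{4} + \sqrt{u + 0}\right) = 1 \left(\frac{u}{4} + \sqrt{u}\right) = 1 \left(\sqrt{u} + \frac{u}{4}\right) = \sqrt{u} + \frac{u}{4}$)
$Q{\left(A \right)} = -6 + 12 i \sqrt{2}$ ($Q{\left(A \right)} = 12 \frac{0 + \left(\sqrt{-2} + \frac{1}{4} \left(-2\right)\right)}{6 - 5} = 12 \frac{0 - \left(\frac{1}{2} - i \sqrt{2}\right)}{1} = 12 \left(0 - \left(\frac{1}{2} - i \sqrt{2}\right)\right) 1 = 12 \left(- \frac{1}{2} + i \sqrt{2}\right) 1 = 12 \left(- \frac{1}{2} + i \sqrt{2}\right) = -6 + 12 i \sqrt{2}$)
$56 Q{\left(-117 \right)} = 56 \left(-6 + 12 i \sqrt{2}\right) = -336 + 672 i \sqrt{2}$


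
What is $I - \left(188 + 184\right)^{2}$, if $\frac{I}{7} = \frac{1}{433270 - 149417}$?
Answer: $- \frac{39280713545}{283853} \approx -1.3838 \cdot 10^{5}$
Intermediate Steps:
$I = \frac{7}{283853}$ ($I = \frac{7}{433270 - 149417} = \frac{7}{283853} \approx 2.4661 \cdot 10^{-5}$)
$I - \left(188 + 184\right)^{2} = \frac{7}{283853} - \left(188 + 184\right)^{2} = \frac{7}{283853} - 372^{2} = \frac{7}{283853} - 138384 = - \frac{39280713545}{283853}$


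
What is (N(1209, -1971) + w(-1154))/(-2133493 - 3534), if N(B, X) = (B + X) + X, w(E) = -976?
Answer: 3709/2137027 ≈ 0.0017356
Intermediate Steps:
N(B, X) = B + 2*X
(N(1209, -1971) + w(-1154))/(-2133493 - 3534) = ((1209 + 2*(-1971)) - 976)/(-2133493 - 3534) = ((1209 - 3942) - 976)/(-2137027) = (-2733 - 976)*(-1/2137027) = -3709*(-1/2137027) = 3709/2137027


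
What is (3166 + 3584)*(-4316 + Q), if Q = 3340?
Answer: -6588000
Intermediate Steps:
(3166 + 3584)*(-4316 + Q) = (3166 + 3584)*(-4316 + 3340) = 6750*(-976) = -6588000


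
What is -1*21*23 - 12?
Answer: -495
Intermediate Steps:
-1*21*23 - 12 = -21*23 - 12 = -483 - 12 = -495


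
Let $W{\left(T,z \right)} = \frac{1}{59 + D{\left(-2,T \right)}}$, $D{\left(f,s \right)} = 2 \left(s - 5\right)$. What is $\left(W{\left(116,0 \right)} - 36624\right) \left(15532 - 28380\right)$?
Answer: $\frac{132223174864}{281} \approx 4.7054 \cdot 10^{8}$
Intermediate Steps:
$D{\left(f,s \right)} = -10 + 2 s$ ($D{\left(f,s \right)} = 2 \left(-5 + s\right) = -10 + 2 s$)
$W{\left(T,z \right)} = \frac{1}{49 + 2 T}$ ($W{\left(T,z \right)} = \frac{1}{59 + \left(-10 + 2 T\right)} = \frac{1}{49 + 2 T}$)
$\left(W{\left(116,0 \right)} - 36624\right) \left(15532 - 28380\right) = \left(\frac{1}{49 + 2 \cdot 116} - 36624\right) \left(15532 - 28380\right) = \left(\frac{1}{49 + 232} - 36624\right) \left(-12848\right) = \left(\frac{1}{281} - 36624\right) \left(-12848\right) = \left(- \frac{10291343}{281}\right) \left(-12848\right) = \frac{132223174864}{281}$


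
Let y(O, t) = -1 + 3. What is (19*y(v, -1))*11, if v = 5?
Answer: 418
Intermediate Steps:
y(O, t) = 2
(19*y(v, -1))*11 = (19*2)*11 = 38*11 = 418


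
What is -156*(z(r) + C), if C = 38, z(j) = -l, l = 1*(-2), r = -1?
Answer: -6240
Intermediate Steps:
l = -2
z(j) = 2 (z(j) = -1*(-2) = 2)
-156*(z(r) + C) = -156*(2 + 38) = -156*40 = -6240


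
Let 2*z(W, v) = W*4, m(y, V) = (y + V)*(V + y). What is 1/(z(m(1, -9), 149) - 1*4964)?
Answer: -1/4836 ≈ -0.00020678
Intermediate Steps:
m(y, V) = (V + y)**2 (m(y, V) = (V + y)*(V + y) = (V + y)**2)
z(W, v) = 2*W (z(W, v) = (W*4)/2 = (4*W)/2 = 2*W)
1/(z(m(1, -9), 149) - 1*4964) = 1/(2*(-9 + 1)**2 - 1*4964) = 1/(2*(-8)**2 - 4964) = 1/(2*64 - 4964) = 1/(128 - 4964) = 1/(-4836) = -1/4836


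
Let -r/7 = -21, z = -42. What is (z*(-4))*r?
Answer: 24696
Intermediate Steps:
r = 147 (r = -7*(-21) = 147)
(z*(-4))*r = -42*(-4)*147 = 168*147 = 24696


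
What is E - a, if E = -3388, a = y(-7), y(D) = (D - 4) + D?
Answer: -3370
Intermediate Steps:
y(D) = -4 + 2*D (y(D) = (-4 + D) + D = -4 + 2*D)
a = -18 (a = -4 + 2*(-7) = -4 - 14 = -18)
E - a = -3388 - 1*(-18) = -3388 + 18 = -3370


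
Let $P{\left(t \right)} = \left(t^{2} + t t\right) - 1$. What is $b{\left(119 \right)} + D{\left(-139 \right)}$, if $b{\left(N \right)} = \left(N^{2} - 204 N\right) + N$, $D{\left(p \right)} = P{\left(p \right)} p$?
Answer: $-5381095$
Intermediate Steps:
$P{\left(t \right)} = -1 + 2 t^{2}$ ($P{\left(t \right)} = \left(t^{2} + t^{2}\right) - 1 = 2 t^{2} - 1 = -1 + 2 t^{2}$)
$D{\left(p \right)} = p \left(-1 + 2 p^{2}\right)$ ($D{\left(p \right)} = \left(-1 + 2 p^{2}\right) p = p \left(-1 + 2 p^{2}\right)$)
$b{\left(N \right)} = N^{2} - 203 N$
$b{\left(119 \right)} + D{\left(-139 \right)} = 119 \left(-203 + 119\right) + \left(\left(-1\right) \left(-139\right) + 2 \left(-139\right)^{3}\right) = 119 \left(-84\right) + \left(139 + 2 \left(-2685619\right)\right) = -9996 + \left(139 - 5371238\right) = -9996 - 5371099 = -5381095$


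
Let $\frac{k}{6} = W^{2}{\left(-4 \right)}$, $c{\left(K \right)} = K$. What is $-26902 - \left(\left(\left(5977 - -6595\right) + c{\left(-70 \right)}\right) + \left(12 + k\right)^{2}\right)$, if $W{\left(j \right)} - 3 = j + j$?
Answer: $-65648$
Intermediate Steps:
$W{\left(j \right)} = 3 + 2 j$ ($W{\left(j \right)} = 3 + \left(j + j\right) = 3 + 2 j$)
$k = 150$ ($k = 6 \left(3 + 2 \left(-4\right)\right)^{2} = 6 \left(3 - 8\right)^{2} = 6 \left(-5\right)^{2} = 6 \cdot 25 = 150$)
$-26902 - \left(\left(\left(5977 - -6595\right) + c{\left(-70 \right)}\right) + \left(12 + k\right)^{2}\right) = -26902 - \left(\left(\left(5977 - -6595\right) - 70\right) + \left(12 + 150\right)^{2}\right) = -26902 - \left(\left(\left(5977 + 6595\right) - 70\right) + 162^{2}\right) = -26902 - \left(\left(12572 - 70\right) + 26244\right) = -26902 - \left(12502 + 26244\right) = -26902 - 38746 = -65648$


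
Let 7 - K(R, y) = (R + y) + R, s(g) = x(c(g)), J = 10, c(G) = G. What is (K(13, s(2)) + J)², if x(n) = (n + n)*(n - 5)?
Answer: 9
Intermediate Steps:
x(n) = 2*n*(-5 + n) (x(n) = (2*n)*(-5 + n) = 2*n*(-5 + n))
s(g) = 2*g*(-5 + g)
K(R, y) = 7 - y - 2*R (K(R, y) = 7 - ((R + y) + R) = 7 - (y + 2*R) = 7 + (-y - 2*R) = 7 - y - 2*R)
(K(13, s(2)) + J)² = ((7 - 2*2*(-5 + 2) - 2*13) + 10)² = ((7 - 2*2*(-3) - 26) + 10)² = ((7 - 1*(-12) - 26) + 10)² = ((7 + 12 - 26) + 10)² = (-7 + 10)² = 3² = 9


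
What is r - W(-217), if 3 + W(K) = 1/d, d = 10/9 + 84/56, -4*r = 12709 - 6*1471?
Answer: -182009/188 ≈ -968.13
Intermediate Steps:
r = -3883/4 (r = -(12709 - 6*1471)/4 = -(12709 - 8826)/4 = -¼*3883 = -3883/4 ≈ -970.75)
d = 47/18 (d = 10*(⅑) + 84*(1/56) = 10/9 + 3/2 = 47/18 ≈ 2.6111)
W(K) = -123/47 (W(K) = -3 + 1/(47/18) = -3 + 18/47 = -123/47)
r - W(-217) = -3883/4 - 1*(-123/47) = -3883/4 + 123/47 = -182009/188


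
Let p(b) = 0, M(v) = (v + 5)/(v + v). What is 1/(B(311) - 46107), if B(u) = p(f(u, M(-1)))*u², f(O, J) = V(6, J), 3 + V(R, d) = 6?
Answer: -1/46107 ≈ -2.1689e-5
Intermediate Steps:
M(v) = (5 + v)/(2*v) (M(v) = (5 + v)/((2*v)) = (5 + v)*(1/(2*v)) = (5 + v)/(2*v))
V(R, d) = 3 (V(R, d) = -3 + 6 = 3)
f(O, J) = 3
B(u) = 0 (B(u) = 0*u² = 0)
1/(B(311) - 46107) = 1/(0 - 46107) = 1/(-46107) = -1/46107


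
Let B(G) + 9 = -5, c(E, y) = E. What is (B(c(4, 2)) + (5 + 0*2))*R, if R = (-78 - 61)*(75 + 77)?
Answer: 190152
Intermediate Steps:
B(G) = -14 (B(G) = -9 - 5 = -14)
R = -21128 (R = -139*152 = -21128)
(B(c(4, 2)) + (5 + 0*2))*R = (-14 + (5 + 0*2))*(-21128) = (-14 + (5 + 0))*(-21128) = (-14 + 5)*(-21128) = -9*(-21128) = 190152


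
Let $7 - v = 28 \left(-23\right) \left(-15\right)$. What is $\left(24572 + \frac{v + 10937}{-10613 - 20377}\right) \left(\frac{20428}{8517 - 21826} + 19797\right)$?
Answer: $\frac{6687306534866454}{13748197} \approx 4.8641 \cdot 10^{8}$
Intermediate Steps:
$v = -9653$ ($v = 7 - 28 \left(-23\right) \left(-15\right) = 7 - \left(-644\right) \left(-15\right) = 7 - 9660 = -9653$)
$\left(24572 + \frac{v + 10937}{-10613 - 20377}\right) \left(\frac{20428}{8517 - 21826} + 19797\right) = \left(24572 + \frac{-9653 + 10937}{-10613 - 20377}\right) \left(\frac{20428}{8517 - 21826} + 19797\right) = \left(24572 + \frac{1284}{-30990}\right) \left(\frac{20428}{-13309} + 19797\right) = \left(24572 + 1284 \left(- \frac{1}{30990}\right)\right) \left(20428 \left(- \frac{1}{13309}\right) + 19797\right) = \left(24572 - \frac{214}{5165}\right) \left(- \frac{20428}{13309} + 19797\right) = \frac{126914166}{5165} \cdot \frac{263457845}{13309} = \frac{6687306534866454}{13748197}$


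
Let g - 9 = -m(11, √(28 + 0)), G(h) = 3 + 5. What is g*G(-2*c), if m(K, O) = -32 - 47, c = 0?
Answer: 704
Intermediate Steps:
m(K, O) = -79
G(h) = 8
g = 88 (g = 9 - 1*(-79) = 9 + 79 = 88)
g*G(-2*c) = 88*8 = 704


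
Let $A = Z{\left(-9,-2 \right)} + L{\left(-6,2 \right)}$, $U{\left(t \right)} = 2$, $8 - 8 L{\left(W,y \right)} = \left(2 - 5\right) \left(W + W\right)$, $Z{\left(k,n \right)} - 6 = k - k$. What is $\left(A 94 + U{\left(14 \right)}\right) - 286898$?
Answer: $-286661$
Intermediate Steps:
$Z{\left(k,n \right)} = 6$ ($Z{\left(k,n \right)} = 6 + \left(k - k\right) = 6 + 0 = 6$)
$L{\left(W,y \right)} = 1 + \frac{3 W}{4}$ ($L{\left(W,y \right)} = 1 - \frac{\left(2 - 5\right) \left(W + W\right)}{8} = 1 - \frac{\left(-3\right) 2 W}{8} = 1 - \frac{\left(-6\right) W}{8} = 1 + \frac{3 W}{4}$)
$A = \frac{5}{2}$ ($A = 6 + \left(1 + \frac{3}{4} \left(-6\right)\right) = 6 + \left(1 - \frac{9}{2}\right) = 6 - \frac{7}{2} = \frac{5}{2} \approx 2.5$)
$\left(A 94 + U{\left(14 \right)}\right) - 286898 = \left(\frac{5}{2} \cdot 94 + 2\right) - 286898 = \left(235 + 2\right) - 286898 = 237 - 286898 = -286661$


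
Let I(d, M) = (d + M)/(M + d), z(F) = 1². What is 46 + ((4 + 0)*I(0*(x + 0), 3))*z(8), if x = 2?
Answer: 50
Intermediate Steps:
z(F) = 1
I(d, M) = 1 (I(d, M) = (M + d)/(M + d) = 1)
46 + ((4 + 0)*I(0*(x + 0), 3))*z(8) = 46 + ((4 + 0)*1)*1 = 46 + (4*1)*1 = 46 + 4*1 = 46 + 4 = 50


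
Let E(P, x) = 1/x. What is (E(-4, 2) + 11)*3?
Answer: 69/2 ≈ 34.500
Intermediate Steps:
(E(-4, 2) + 11)*3 = (1/2 + 11)*3 = (½ + 11)*3 = (23/2)*3 = 69/2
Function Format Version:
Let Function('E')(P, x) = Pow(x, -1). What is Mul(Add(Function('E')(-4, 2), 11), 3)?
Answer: Rational(69, 2) ≈ 34.500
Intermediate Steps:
Mul(Add(Function('E')(-4, 2), 11), 3) = Mul(Add(Pow(2, -1), 11), 3) = Mul(Add(Rational(1, 2), 11), 3) = Mul(Rational(23, 2), 3) = Rational(69, 2)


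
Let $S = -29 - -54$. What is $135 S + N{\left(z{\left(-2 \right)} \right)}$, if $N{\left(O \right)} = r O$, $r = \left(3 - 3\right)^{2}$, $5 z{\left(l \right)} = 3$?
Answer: $3375$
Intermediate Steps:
$S = 25$ ($S = -29 + 54 = 25$)
$z{\left(l \right)} = \frac{3}{5}$ ($z{\left(l \right)} = \frac{1}{5} \cdot 3 = \frac{3}{5}$)
$r = 0$ ($r = 0^{2} = 0$)
$N{\left(O \right)} = 0$ ($N{\left(O \right)} = 0 O = 0$)
$135 S + N{\left(z{\left(-2 \right)} \right)} = 135 \cdot 25 + 0 = 3375 + 0 = 3375$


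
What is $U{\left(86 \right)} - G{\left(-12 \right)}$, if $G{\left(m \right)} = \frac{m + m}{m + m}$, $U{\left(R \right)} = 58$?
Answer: $57$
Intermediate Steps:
$G{\left(m \right)} = 1$ ($G{\left(m \right)} = \frac{2 m}{2 m} = 2 m \frac{1}{2 m} = 1$)
$U{\left(86 \right)} - G{\left(-12 \right)} = 58 - 1 = 57$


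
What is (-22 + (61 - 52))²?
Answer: 169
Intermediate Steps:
(-22 + (61 - 52))² = (-22 + 9)² = (-13)² = 169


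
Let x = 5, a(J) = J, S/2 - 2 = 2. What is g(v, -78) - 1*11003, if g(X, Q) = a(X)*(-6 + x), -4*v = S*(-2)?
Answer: -11007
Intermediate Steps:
S = 8 (S = 4 + 2*2 = 4 + 4 = 8)
v = 4 (v = -2*(-2) = -¼*(-16) = 4)
g(X, Q) = -X (g(X, Q) = X*(-6 + 5) = X*(-1) = -X)
g(v, -78) - 1*11003 = -1*4 - 1*11003 = -4 - 11003 = -11007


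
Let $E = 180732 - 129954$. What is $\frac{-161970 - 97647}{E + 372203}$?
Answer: $- \frac{259617}{422981} \approx -0.61378$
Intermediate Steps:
$E = 50778$
$\frac{-161970 - 97647}{E + 372203} = \frac{-161970 - 97647}{50778 + 372203} = - \frac{259617}{422981}$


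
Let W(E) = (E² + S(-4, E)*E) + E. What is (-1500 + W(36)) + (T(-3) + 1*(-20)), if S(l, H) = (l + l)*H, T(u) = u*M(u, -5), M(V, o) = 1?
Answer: -10559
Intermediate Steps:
T(u) = u (T(u) = u*1 = u)
S(l, H) = 2*H*l (S(l, H) = (2*l)*H = 2*H*l)
W(E) = E - 7*E² (W(E) = (E² + (2*E*(-4))*E) + E = (E² + (-8*E)*E) + E = (E² - 8*E²) + E = -7*E² + E = E - 7*E²)
(-1500 + W(36)) + (T(-3) + 1*(-20)) = (-1500 + 36*(1 - 7*36)) + (-3 + 1*(-20)) = (-1500 + 36*(1 - 252)) + (-3 - 20) = (-1500 + 36*(-251)) - 23 = (-1500 - 9036) - 23 = -10536 - 23 = -10559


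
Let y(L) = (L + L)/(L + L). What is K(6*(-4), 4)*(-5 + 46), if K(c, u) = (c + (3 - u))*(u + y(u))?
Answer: -5125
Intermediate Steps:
y(L) = 1 (y(L) = (2*L)/((2*L)) = (2*L)*(1/(2*L)) = 1)
K(c, u) = (1 + u)*(3 + c - u) (K(c, u) = (c + (3 - u))*(u + 1) = (3 + c - u)*(1 + u) = (1 + u)*(3 + c - u))
K(6*(-4), 4)*(-5 + 46) = (3 + 6*(-4) - 1*4² + 2*4 + (6*(-4))*4)*(-5 + 46) = (3 - 24 - 1*16 + 8 - 24*4)*41 = (3 - 24 - 16 + 8 - 96)*41 = -125*41 = -5125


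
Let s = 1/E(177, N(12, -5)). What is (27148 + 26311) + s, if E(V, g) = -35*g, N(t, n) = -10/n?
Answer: 3742129/70 ≈ 53459.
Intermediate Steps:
s = -1/70 (s = 1/(-(-350)/(-5)) = 1/(-(-350)*(-1)/5) = 1/(-35*2) = 1/(-70) = -1/70 ≈ -0.014286)
(27148 + 26311) + s = (27148 + 26311) - 1/70 = 53459 - 1/70 = 3742129/70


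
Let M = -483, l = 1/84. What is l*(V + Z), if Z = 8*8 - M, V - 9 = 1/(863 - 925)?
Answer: 34471/5208 ≈ 6.6189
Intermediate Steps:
l = 1/84 ≈ 0.011905
V = 557/62 (V = 9 + 1/(863 - 925) = 9 + 1/(-62) = 9 - 1/62 = 557/62 ≈ 8.9839)
Z = 547 (Z = 8*8 - 1*(-483) = 64 + 483 = 547)
l*(V + Z) = (557/62 + 547)/84 = (1/84)*(34471/62) = 34471/5208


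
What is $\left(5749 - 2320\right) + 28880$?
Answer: $32309$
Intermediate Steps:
$\left(5749 - 2320\right) + 28880 = 3429 + 28880 = 32309$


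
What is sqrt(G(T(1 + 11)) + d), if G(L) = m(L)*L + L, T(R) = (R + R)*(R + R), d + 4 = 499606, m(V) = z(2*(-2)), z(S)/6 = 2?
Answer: sqrt(507090) ≈ 712.10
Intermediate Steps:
z(S) = 12 (z(S) = 6*2 = 12)
m(V) = 12
d = 499602 (d = -4 + 499606 = 499602)
T(R) = 4*R**2 (T(R) = (2*R)*(2*R) = 4*R**2)
G(L) = 13*L (G(L) = 12*L + L = 13*L)
sqrt(G(T(1 + 11)) + d) = sqrt(13*(4*(1 + 11)**2) + 499602) = sqrt(13*(4*12**2) + 499602) = sqrt(13*(4*144) + 499602) = sqrt(13*576 + 499602) = sqrt(7488 + 499602) = sqrt(507090)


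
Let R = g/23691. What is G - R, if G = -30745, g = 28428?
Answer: -242802741/7897 ≈ -30746.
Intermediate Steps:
R = 9476/7897 (R = 28428/23691 = 28428*(1/23691) = 9476/7897 ≈ 1.1999)
G - R = -30745 - 1*9476/7897 = -30745 - 9476/7897 = -242802741/7897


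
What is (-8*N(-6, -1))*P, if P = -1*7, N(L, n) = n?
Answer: -56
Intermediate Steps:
P = -7
(-8*N(-6, -1))*P = -8*(-1)*(-7) = 8*(-7) = -56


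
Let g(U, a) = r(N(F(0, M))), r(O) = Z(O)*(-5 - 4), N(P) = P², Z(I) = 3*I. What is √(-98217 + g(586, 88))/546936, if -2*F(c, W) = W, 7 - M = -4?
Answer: I*√44015/364624 ≈ 0.00057538*I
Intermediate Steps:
M = 11 (M = 7 - 1*(-4) = 7 + 4 = 11)
F(c, W) = -W/2
r(O) = -27*O (r(O) = (3*O)*(-5 - 4) = (3*O)*(-9) = -27*O)
g(U, a) = -3267/4 (g(U, a) = -27*(-½*11)² = -27*(-11/2)² = -27*121/4 = -3267/4)
√(-98217 + g(586, 88))/546936 = √(-98217 - 3267/4)/546936 = √(-396135/4)*(1/546936) = (3*I*√44015/2)*(1/546936) = I*√44015/364624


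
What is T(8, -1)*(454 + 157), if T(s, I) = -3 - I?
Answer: -1222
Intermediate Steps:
T(8, -1)*(454 + 157) = (-3 - 1*(-1))*(454 + 157) = (-3 + 1)*611 = -2*611 = -1222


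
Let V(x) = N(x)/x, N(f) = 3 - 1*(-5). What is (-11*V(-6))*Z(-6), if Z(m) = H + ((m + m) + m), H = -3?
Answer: -308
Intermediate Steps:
N(f) = 8 (N(f) = 3 + 5 = 8)
Z(m) = -3 + 3*m (Z(m) = -3 + ((m + m) + m) = -3 + (2*m + m) = -3 + 3*m)
V(x) = 8/x
(-11*V(-6))*Z(-6) = (-88/(-6))*(-3 + 3*(-6)) = (-88*(-1)/6)*(-3 - 18) = -11*(-4/3)*(-21) = (44/3)*(-21) = -308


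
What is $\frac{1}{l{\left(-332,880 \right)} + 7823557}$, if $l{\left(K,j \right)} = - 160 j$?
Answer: $\frac{1}{7682757} \approx 1.3016 \cdot 10^{-7}$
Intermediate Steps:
$\frac{1}{l{\left(-332,880 \right)} + 7823557} = \frac{1}{\left(-160\right) 880 + 7823557} = \frac{1}{-140800 + 7823557} = \frac{1}{7682757}$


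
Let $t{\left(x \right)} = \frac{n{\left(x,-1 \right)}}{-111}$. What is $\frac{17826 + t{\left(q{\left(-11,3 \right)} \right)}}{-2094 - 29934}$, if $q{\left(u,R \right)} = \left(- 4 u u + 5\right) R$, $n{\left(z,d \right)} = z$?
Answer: $- \frac{660041}{1185036} \approx -0.55698$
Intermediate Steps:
$q{\left(u,R \right)} = R \left(5 - 4 u^{2}\right)$ ($q{\left(u,R \right)} = \left(- 4 u^{2} + 5\right) R = \left(5 - 4 u^{2}\right) R = R \left(5 - 4 u^{2}\right)$)
$t{\left(x \right)} = - \frac{x}{111}$ ($t{\left(x \right)} = \frac{x}{-111} = x \left(- \frac{1}{111}\right) = - \frac{x}{111}$)
$\frac{17826 + t{\left(q{\left(-11,3 \right)} \right)}}{-2094 - 29934} = \frac{17826 - \frac{3 \left(5 - 4 \left(-11\right)^{2}\right)}{111}}{-2094 - 29934} = \frac{17826 - \frac{3 \left(5 - 484\right)}{111}}{-32028} = \left(17826 - \frac{3 \left(5 - 484\right)}{111}\right) \left(- \frac{1}{32028}\right) = \left(17826 - \frac{3 \left(-479\right)}{111}\right) \left(- \frac{1}{32028}\right) = \left(17826 - - \frac{479}{37}\right) \left(- \frac{1}{32028}\right) = \left(17826 + \frac{479}{37}\right) \left(- \frac{1}{32028}\right) = \frac{660041}{37} \left(- \frac{1}{32028}\right) = - \frac{660041}{1185036}$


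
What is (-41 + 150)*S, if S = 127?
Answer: 13843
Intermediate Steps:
(-41 + 150)*S = (-41 + 150)*127 = 109*127 = 13843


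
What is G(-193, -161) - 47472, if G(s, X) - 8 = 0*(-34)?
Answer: -47464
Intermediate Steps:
G(s, X) = 8 (G(s, X) = 8 + 0*(-34) = 8 + 0 = 8)
G(-193, -161) - 47472 = 8 - 47472 = -47464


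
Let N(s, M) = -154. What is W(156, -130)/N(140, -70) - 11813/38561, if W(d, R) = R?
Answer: 1596864/2969197 ≈ 0.53781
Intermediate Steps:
W(156, -130)/N(140, -70) - 11813/38561 = -130/(-154) - 11813/38561 = -130*(-1/154) - 11813*1/38561 = 65/77 - 11813/38561 = 1596864/2969197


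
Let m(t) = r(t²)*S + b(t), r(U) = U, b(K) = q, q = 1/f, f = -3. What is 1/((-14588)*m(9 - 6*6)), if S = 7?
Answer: -3/223313104 ≈ -1.3434e-8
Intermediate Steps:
q = -⅓ (q = 1/(-3) = -⅓ ≈ -0.33333)
b(K) = -⅓
m(t) = -⅓ + 7*t² (m(t) = t²*7 - ⅓ = 7*t² - ⅓ = -⅓ + 7*t²)
1/((-14588)*m(9 - 6*6)) = 1/((-14588)*(-⅓ + 7*(9 - 6*6)²)) = -1/(14588*(-⅓ + 7*(9 - 36)²)) = -1/(14588*(-⅓ + 7*(-27)²)) = -1/(14588*(-⅓ + 7*729)) = -1/(14588*(-⅓ + 5103)) = -1/(14588*15308/3) = -1/14588*3/15308 = -3/223313104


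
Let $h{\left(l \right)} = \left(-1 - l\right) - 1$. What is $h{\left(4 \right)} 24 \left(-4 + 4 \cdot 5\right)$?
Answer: $-2304$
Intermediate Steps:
$h{\left(l \right)} = -2 - l$
$h{\left(4 \right)} 24 \left(-4 + 4 \cdot 5\right) = \left(-2 - 4\right) 24 \left(-4 + 4 \cdot 5\right) = \left(-2 - 4\right) 24 \left(-4 + 20\right) = \left(-6\right) 24 \cdot 16 = \left(-144\right) 16 = -2304$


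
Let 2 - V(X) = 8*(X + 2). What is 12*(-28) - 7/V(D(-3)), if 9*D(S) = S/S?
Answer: -44961/134 ≈ -335.53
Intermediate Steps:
D(S) = ⅑ (D(S) = (S/S)/9 = (⅑)*1 = ⅑)
V(X) = -14 - 8*X (V(X) = 2 - 8*(X + 2) = 2 - 8*(2 + X) = 2 - (16 + 8*X) = 2 + (-16 - 8*X) = -14 - 8*X)
12*(-28) - 7/V(D(-3)) = 12*(-28) - 7/(-14 - 8*⅑) = -336 - 7/(-14 - 8/9) = -336 - 7/(-134/9) = -336 - 7*(-9/134) = -336 + 63/134 = -44961/134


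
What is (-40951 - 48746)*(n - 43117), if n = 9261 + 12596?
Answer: 1906958220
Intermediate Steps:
n = 21857
(-40951 - 48746)*(n - 43117) = (-40951 - 48746)*(21857 - 43117) = -89697*(-21260) = 1906958220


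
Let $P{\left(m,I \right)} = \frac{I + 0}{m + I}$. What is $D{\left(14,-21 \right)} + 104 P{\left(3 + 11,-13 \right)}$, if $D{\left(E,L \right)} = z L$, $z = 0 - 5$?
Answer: $-1247$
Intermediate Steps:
$z = -5$ ($z = 0 - 5 = -5$)
$P{\left(m,I \right)} = \frac{I}{I + m}$
$D{\left(E,L \right)} = - 5 L$
$D{\left(14,-21 \right)} + 104 P{\left(3 + 11,-13 \right)} = \left(-5\right) \left(-21\right) + 104 \left(- \frac{13}{-13 + \left(3 + 11\right)}\right) = 105 + 104 \left(- \frac{13}{-13 + 14}\right) = 105 + 104 \left(- \frac{13}{1}\right) = 105 + 104 \left(\left(-13\right) 1\right) = 105 + 104 \left(-13\right) = 105 - 1352 = -1247$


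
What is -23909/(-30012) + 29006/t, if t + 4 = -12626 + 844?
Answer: -294368299/176860716 ≈ -1.6644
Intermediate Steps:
t = -11786 (t = -4 + (-12626 + 844) = -4 - 11782 = -11786)
-23909/(-30012) + 29006/t = -23909/(-30012) + 29006/(-11786) = -23909*(-1/30012) + 29006*(-1/11786) = 23909/30012 - 14503/5893 = -294368299/176860716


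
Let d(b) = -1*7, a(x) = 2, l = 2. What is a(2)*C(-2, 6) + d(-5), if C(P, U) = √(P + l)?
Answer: -7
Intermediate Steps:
C(P, U) = √(2 + P) (C(P, U) = √(P + 2) = √(2 + P))
d(b) = -7
a(2)*C(-2, 6) + d(-5) = 2*√(2 - 2) - 7 = 2*√0 - 7 = 2*0 - 7 = 0 - 7 = -7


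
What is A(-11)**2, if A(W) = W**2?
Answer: 14641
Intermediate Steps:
A(-11)**2 = ((-11)**2)**2 = 121**2 = 14641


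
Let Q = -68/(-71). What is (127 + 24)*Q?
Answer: 10268/71 ≈ 144.62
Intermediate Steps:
Q = 68/71 (Q = -68*(-1/71) = 68/71 ≈ 0.95775)
(127 + 24)*Q = (127 + 24)*(68/71) = 151*(68/71) = 10268/71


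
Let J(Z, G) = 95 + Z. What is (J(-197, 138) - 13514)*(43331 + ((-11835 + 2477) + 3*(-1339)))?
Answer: -407880896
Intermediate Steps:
(J(-197, 138) - 13514)*(43331 + ((-11835 + 2477) + 3*(-1339))) = ((95 - 197) - 13514)*(43331 + ((-11835 + 2477) + 3*(-1339))) = (-102 - 13514)*(43331 + (-9358 - 4017)) = -13616*(43331 - 13375) = -13616*29956 = -407880896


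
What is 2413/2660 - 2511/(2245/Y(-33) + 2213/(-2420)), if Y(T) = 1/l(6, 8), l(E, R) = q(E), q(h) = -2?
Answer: 27542771/18784220 ≈ 1.4663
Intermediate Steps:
l(E, R) = -2
Y(T) = -1/2 (Y(T) = 1/(-2) = -1/2)
2413/2660 - 2511/(2245/Y(-33) + 2213/(-2420)) = 2413/2660 - 2511/(2245/(-1/2) + 2213/(-2420)) = 2413*(1/2660) - 2511/(2245*(-2) + 2213*(-1/2420)) = 127/140 - 2511/(-4490 - 2213/2420) = 127/140 - 2511/(-10868013/2420) = 127/140 - 2511*(-2420/10868013) = 127/140 + 75020/134173 = 27542771/18784220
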